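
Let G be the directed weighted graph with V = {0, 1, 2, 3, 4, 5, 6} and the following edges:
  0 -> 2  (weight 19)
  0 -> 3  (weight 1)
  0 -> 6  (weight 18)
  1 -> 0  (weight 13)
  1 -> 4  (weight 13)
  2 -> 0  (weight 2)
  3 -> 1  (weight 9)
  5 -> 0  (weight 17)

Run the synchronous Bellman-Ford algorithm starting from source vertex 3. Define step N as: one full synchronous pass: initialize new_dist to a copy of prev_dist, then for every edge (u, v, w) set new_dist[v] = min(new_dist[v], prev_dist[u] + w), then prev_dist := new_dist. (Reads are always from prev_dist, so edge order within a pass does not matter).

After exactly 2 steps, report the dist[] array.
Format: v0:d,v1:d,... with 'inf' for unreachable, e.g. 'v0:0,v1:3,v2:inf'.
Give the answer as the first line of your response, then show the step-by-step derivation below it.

v0:22,v1:9,v2:inf,v3:0,v4:22,v5:inf,v6:inf

step 1: dist = v0:inf,v1:9,v2:inf,v3:0,v4:inf,v5:inf,v6:inf
step 2: dist = v0:22,v1:9,v2:inf,v3:0,v4:22,v5:inf,v6:inf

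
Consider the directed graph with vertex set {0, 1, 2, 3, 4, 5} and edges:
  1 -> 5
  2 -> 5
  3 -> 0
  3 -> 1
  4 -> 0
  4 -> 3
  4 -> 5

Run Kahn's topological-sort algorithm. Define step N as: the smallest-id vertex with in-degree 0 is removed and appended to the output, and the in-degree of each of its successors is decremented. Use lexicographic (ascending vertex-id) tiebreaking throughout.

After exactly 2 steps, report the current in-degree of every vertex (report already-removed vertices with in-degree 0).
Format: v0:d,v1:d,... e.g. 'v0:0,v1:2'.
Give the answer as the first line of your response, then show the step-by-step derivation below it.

v0:1,v1:1,v2:0,v3:0,v4:0,v5:1

step 1: output 2; order=[2]; indeg=(2,1,0,1,0,2)
step 2: output 4; order=[2,4]; indeg=(1,1,0,0,0,1)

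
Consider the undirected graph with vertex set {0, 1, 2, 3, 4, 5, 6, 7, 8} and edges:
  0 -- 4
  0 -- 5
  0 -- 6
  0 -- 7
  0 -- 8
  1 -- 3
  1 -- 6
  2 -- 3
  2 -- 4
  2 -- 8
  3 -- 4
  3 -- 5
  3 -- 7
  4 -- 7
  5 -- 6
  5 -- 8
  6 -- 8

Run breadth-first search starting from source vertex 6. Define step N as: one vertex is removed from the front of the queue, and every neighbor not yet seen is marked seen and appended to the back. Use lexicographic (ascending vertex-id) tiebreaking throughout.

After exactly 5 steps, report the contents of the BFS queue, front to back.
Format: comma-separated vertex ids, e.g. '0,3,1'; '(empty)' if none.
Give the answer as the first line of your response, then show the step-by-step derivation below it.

4,7,3,2

step 1: dequeue 6; queue=[0,1,5,8]; order=6
step 2: dequeue 0; queue=[1,5,8,4,7]; order=6,0
step 3: dequeue 1; queue=[5,8,4,7,3]; order=6,0,1
step 4: dequeue 5; queue=[8,4,7,3]; order=6,0,1,5
step 5: dequeue 8; queue=[4,7,3,2]; order=6,0,1,5,8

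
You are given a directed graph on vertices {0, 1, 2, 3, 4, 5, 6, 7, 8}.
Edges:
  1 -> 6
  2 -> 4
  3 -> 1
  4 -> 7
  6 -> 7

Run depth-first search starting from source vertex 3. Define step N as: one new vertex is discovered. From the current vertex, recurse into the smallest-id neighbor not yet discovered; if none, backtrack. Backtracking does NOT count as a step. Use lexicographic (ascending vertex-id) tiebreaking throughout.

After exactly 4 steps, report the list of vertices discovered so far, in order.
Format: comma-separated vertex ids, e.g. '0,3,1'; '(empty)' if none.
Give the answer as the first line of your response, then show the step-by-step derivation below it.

3,1,6,7

step 1: discover 3; path=3; order=3
step 2: discover 1; path=3>1; order=3,1
step 3: discover 6; path=3>1>6; order=3,1,6
step 4: discover 7; path=3>1>6>7; order=3,1,6,7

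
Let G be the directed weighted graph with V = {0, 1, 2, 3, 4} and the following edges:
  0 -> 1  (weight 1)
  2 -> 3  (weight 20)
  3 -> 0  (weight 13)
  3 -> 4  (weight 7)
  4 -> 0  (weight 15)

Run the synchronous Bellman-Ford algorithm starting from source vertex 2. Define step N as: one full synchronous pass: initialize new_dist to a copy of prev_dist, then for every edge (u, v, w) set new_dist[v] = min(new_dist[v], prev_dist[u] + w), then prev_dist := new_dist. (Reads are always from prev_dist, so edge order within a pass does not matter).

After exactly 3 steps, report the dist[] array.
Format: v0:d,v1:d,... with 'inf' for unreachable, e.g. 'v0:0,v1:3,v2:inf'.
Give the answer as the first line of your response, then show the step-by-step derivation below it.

v0:33,v1:34,v2:0,v3:20,v4:27

step 1: dist = v0:inf,v1:inf,v2:0,v3:20,v4:inf
step 2: dist = v0:33,v1:inf,v2:0,v3:20,v4:27
step 3: dist = v0:33,v1:34,v2:0,v3:20,v4:27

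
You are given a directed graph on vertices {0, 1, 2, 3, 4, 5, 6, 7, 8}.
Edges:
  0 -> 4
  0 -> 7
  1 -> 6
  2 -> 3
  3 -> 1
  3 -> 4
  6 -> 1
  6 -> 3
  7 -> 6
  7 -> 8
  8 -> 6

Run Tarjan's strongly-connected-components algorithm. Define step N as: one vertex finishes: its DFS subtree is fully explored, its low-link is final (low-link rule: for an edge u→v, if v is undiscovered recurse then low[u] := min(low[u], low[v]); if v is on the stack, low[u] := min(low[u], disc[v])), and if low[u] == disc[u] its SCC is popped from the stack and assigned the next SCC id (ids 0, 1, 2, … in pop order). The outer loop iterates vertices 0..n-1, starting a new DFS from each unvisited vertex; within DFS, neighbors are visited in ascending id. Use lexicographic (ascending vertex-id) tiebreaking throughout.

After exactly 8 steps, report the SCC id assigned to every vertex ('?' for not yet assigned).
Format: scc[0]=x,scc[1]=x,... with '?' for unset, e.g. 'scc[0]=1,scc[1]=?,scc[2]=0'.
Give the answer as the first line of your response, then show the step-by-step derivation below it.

scc[0]=4,scc[1]=1,scc[2]=5,scc[3]=1,scc[4]=0,scc[5]=?,scc[6]=1,scc[7]=3,scc[8]=2

step 1: low=(low[0]=0,low[1]=?,low[2]=?,low[3]=?,low[4]=1,low[5]=?,low[6]=?,low[7]=?,low[8]=?); scc=(scc[0]=?,scc[1]=?,scc[2]=?,scc[3]=?,scc[4]=0,scc[5]=?,scc[6]=?,scc[7]=?,scc[8]=?)
step 2: low=(low[0]=0,low[1]=3,low[2]=?,low[3]=?,low[4]=1,low[5]=?,low[6]=3,low[7]=2,low[8]=?); scc=(scc[0]=?,scc[1]=?,scc[2]=?,scc[3]=?,scc[4]=0,scc[5]=?,scc[6]=?,scc[7]=?,scc[8]=?)
step 3: low=(low[0]=0,low[1]=3,low[2]=?,low[3]=4,low[4]=1,low[5]=?,low[6]=3,low[7]=2,low[8]=?); scc=(scc[0]=?,scc[1]=?,scc[2]=?,scc[3]=?,scc[4]=0,scc[5]=?,scc[6]=?,scc[7]=?,scc[8]=?)
step 4: low=(low[0]=0,low[1]=3,low[2]=?,low[3]=4,low[4]=1,low[5]=?,low[6]=3,low[7]=2,low[8]=?); scc=(scc[0]=?,scc[1]=1,scc[2]=?,scc[3]=1,scc[4]=0,scc[5]=?,scc[6]=1,scc[7]=?,scc[8]=?)
step 5: low=(low[0]=0,low[1]=3,low[2]=?,low[3]=4,low[4]=1,low[5]=?,low[6]=3,low[7]=2,low[8]=6); scc=(scc[0]=?,scc[1]=1,scc[2]=?,scc[3]=1,scc[4]=0,scc[5]=?,scc[6]=1,scc[7]=?,scc[8]=2)
step 6: low=(low[0]=0,low[1]=3,low[2]=?,low[3]=4,low[4]=1,low[5]=?,low[6]=3,low[7]=2,low[8]=6); scc=(scc[0]=?,scc[1]=1,scc[2]=?,scc[3]=1,scc[4]=0,scc[5]=?,scc[6]=1,scc[7]=3,scc[8]=2)
step 7: low=(low[0]=0,low[1]=3,low[2]=?,low[3]=4,low[4]=1,low[5]=?,low[6]=3,low[7]=2,low[8]=6); scc=(scc[0]=4,scc[1]=1,scc[2]=?,scc[3]=1,scc[4]=0,scc[5]=?,scc[6]=1,scc[7]=3,scc[8]=2)
step 8: low=(low[0]=0,low[1]=3,low[2]=7,low[3]=4,low[4]=1,low[5]=?,low[6]=3,low[7]=2,low[8]=6); scc=(scc[0]=4,scc[1]=1,scc[2]=5,scc[3]=1,scc[4]=0,scc[5]=?,scc[6]=1,scc[7]=3,scc[8]=2)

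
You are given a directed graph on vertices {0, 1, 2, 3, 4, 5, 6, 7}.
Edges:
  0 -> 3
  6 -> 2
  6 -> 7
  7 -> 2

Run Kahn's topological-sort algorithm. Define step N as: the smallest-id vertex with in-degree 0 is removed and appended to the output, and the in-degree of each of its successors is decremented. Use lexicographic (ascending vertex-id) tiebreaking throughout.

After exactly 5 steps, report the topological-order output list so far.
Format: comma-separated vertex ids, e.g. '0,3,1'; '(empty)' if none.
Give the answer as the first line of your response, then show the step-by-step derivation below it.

0,1,3,4,5

step 1: output 0; order=[0]; indeg=(0,0,2,0,0,0,0,1)
step 2: output 1; order=[0,1]; indeg=(0,0,2,0,0,0,0,1)
step 3: output 3; order=[0,1,3]; indeg=(0,0,2,0,0,0,0,1)
step 4: output 4; order=[0,1,3,4]; indeg=(0,0,2,0,0,0,0,1)
step 5: output 5; order=[0,1,3,4,5]; indeg=(0,0,2,0,0,0,0,1)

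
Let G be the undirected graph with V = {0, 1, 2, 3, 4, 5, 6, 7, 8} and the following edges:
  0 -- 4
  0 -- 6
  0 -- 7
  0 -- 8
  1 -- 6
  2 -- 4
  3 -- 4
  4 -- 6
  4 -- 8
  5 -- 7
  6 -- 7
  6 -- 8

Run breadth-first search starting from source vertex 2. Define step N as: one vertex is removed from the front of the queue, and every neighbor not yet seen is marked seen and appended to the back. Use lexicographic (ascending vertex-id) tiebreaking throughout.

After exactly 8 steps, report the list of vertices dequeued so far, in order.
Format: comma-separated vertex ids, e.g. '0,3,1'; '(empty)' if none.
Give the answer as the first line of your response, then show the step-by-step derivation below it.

2,4,0,3,6,8,7,1

step 1: dequeue 2; queue=[4]; order=2
step 2: dequeue 4; queue=[0,3,6,8]; order=2,4
step 3: dequeue 0; queue=[3,6,8,7]; order=2,4,0
step 4: dequeue 3; queue=[6,8,7]; order=2,4,0,3
step 5: dequeue 6; queue=[8,7,1]; order=2,4,0,3,6
step 6: dequeue 8; queue=[7,1]; order=2,4,0,3,6,8
step 7: dequeue 7; queue=[1,5]; order=2,4,0,3,6,8,7
step 8: dequeue 1; queue=[5]; order=2,4,0,3,6,8,7,1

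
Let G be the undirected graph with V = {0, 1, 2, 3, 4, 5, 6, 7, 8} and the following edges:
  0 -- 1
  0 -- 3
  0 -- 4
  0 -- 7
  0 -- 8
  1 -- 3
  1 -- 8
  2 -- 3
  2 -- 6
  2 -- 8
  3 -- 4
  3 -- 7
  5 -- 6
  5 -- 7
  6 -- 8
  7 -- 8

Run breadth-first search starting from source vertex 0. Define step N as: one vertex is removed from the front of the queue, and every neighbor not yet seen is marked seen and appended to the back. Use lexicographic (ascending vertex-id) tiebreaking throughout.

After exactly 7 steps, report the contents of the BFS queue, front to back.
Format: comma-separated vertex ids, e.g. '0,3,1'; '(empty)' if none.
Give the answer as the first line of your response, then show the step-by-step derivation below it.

5,6

step 1: dequeue 0; queue=[1,3,4,7,8]; order=0
step 2: dequeue 1; queue=[3,4,7,8]; order=0,1
step 3: dequeue 3; queue=[4,7,8,2]; order=0,1,3
step 4: dequeue 4; queue=[7,8,2]; order=0,1,3,4
step 5: dequeue 7; queue=[8,2,5]; order=0,1,3,4,7
step 6: dequeue 8; queue=[2,5,6]; order=0,1,3,4,7,8
step 7: dequeue 2; queue=[5,6]; order=0,1,3,4,7,8,2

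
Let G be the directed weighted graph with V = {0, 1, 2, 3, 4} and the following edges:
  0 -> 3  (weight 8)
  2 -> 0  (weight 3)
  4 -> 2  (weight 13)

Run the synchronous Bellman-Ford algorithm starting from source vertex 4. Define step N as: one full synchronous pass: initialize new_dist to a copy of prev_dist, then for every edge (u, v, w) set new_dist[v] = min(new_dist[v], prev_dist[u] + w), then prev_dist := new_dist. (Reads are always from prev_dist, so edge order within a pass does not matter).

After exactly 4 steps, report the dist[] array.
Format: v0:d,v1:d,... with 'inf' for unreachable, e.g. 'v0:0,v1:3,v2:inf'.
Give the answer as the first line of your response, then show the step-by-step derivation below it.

v0:16,v1:inf,v2:13,v3:24,v4:0

step 1: dist = v0:inf,v1:inf,v2:13,v3:inf,v4:0
step 2: dist = v0:16,v1:inf,v2:13,v3:inf,v4:0
step 3: dist = v0:16,v1:inf,v2:13,v3:24,v4:0
step 4: dist = v0:16,v1:inf,v2:13,v3:24,v4:0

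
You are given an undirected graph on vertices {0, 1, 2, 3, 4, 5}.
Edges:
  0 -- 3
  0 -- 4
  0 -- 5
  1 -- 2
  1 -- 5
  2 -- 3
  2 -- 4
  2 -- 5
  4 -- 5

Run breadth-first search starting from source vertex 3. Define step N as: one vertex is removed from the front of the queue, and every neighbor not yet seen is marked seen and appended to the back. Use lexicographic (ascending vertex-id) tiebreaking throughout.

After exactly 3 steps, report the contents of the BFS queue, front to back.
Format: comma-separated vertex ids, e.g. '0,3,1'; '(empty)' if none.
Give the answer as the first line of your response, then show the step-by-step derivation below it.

4,5,1

step 1: dequeue 3; queue=[0,2]; order=3
step 2: dequeue 0; queue=[2,4,5]; order=3,0
step 3: dequeue 2; queue=[4,5,1]; order=3,0,2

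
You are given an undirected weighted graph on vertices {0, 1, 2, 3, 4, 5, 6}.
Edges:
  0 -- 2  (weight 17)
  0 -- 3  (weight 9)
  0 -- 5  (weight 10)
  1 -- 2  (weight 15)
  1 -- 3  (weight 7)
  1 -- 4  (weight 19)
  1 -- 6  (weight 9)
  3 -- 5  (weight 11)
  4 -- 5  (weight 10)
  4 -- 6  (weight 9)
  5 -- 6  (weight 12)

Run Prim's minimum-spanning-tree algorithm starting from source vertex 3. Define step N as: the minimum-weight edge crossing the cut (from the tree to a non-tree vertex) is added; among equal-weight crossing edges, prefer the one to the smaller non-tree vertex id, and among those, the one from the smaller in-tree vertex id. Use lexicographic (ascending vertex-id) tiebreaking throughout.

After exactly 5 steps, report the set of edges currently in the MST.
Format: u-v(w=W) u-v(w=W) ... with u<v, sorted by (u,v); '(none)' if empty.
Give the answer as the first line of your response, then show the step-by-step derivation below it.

0-3(w=9) 0-5(w=10) 1-3(w=7) 1-6(w=9) 4-6(w=9)

step 1: add edge 1-3 (w=7); MST = {1-3(w=7)}
step 2: add edge 0-3 (w=9); MST = {0-3(w=9) 1-3(w=7)}
step 3: add edge 1-6 (w=9); MST = {0-3(w=9) 1-3(w=7) 1-6(w=9)}
step 4: add edge 4-6 (w=9); MST = {0-3(w=9) 1-3(w=7) 1-6(w=9) 4-6(w=9)}
step 5: add edge 0-5 (w=10); MST = {0-3(w=9) 0-5(w=10) 1-3(w=7) 1-6(w=9) 4-6(w=9)}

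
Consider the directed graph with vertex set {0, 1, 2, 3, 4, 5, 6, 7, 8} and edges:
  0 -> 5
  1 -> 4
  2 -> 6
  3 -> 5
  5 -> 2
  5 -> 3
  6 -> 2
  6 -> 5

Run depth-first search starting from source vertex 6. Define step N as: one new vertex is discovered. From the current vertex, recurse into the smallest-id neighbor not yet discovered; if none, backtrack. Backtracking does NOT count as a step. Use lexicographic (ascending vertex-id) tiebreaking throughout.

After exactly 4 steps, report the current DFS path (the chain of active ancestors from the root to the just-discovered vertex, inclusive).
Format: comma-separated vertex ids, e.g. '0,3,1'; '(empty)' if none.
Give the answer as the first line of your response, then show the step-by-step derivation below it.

6,5,3

step 1: discover 6; path=6; order=6
step 2: discover 2; path=6>2; order=6,2
step 3: discover 5; path=6>5; order=6,2,5
step 4: discover 3; path=6>5>3; order=6,2,5,3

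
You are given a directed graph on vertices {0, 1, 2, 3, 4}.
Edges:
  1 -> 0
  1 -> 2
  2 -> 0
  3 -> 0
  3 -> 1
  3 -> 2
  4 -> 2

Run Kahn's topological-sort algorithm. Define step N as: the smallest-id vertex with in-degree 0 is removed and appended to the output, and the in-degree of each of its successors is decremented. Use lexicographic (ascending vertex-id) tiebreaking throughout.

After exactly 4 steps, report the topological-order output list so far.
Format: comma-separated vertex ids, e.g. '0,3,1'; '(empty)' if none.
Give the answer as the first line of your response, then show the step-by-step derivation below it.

3,1,4,2

step 1: output 3; order=[3]; indeg=(2,0,2,0,0)
step 2: output 1; order=[3,1]; indeg=(1,0,1,0,0)
step 3: output 4; order=[3,1,4]; indeg=(1,0,0,0,0)
step 4: output 2; order=[3,1,4,2]; indeg=(0,0,0,0,0)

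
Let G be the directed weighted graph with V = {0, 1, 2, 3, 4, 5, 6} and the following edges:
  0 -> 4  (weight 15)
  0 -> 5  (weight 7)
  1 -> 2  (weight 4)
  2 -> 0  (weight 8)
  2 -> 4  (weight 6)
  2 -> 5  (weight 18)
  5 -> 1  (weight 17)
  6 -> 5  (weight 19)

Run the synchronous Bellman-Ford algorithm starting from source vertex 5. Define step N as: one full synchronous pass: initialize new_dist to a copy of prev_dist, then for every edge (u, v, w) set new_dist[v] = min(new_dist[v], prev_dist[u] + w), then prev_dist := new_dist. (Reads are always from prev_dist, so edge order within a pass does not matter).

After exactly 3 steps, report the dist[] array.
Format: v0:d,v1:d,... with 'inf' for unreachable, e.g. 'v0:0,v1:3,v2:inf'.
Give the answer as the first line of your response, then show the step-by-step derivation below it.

v0:29,v1:17,v2:21,v3:inf,v4:27,v5:0,v6:inf

step 1: dist = v0:inf,v1:17,v2:inf,v3:inf,v4:inf,v5:0,v6:inf
step 2: dist = v0:inf,v1:17,v2:21,v3:inf,v4:inf,v5:0,v6:inf
step 3: dist = v0:29,v1:17,v2:21,v3:inf,v4:27,v5:0,v6:inf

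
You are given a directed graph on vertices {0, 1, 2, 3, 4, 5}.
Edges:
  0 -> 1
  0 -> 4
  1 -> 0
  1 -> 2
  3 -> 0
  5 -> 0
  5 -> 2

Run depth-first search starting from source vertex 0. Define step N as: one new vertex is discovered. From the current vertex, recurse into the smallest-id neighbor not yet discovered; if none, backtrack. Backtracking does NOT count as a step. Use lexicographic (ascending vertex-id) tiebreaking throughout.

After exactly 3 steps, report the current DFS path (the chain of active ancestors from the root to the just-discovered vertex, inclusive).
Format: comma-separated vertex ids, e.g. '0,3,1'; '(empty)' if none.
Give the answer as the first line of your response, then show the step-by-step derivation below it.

0,1,2

step 1: discover 0; path=0; order=0
step 2: discover 1; path=0>1; order=0,1
step 3: discover 2; path=0>1>2; order=0,1,2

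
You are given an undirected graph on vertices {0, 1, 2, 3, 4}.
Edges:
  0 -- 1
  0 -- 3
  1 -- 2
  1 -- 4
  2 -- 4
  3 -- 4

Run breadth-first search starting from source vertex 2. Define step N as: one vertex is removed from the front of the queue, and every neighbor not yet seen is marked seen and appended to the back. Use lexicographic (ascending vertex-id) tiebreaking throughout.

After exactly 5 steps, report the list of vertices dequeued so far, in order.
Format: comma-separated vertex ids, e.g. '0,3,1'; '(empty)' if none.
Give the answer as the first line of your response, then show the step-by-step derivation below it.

2,1,4,0,3

step 1: dequeue 2; queue=[1,4]; order=2
step 2: dequeue 1; queue=[4,0]; order=2,1
step 3: dequeue 4; queue=[0,3]; order=2,1,4
step 4: dequeue 0; queue=[3]; order=2,1,4,0
step 5: dequeue 3; queue=[(empty)]; order=2,1,4,0,3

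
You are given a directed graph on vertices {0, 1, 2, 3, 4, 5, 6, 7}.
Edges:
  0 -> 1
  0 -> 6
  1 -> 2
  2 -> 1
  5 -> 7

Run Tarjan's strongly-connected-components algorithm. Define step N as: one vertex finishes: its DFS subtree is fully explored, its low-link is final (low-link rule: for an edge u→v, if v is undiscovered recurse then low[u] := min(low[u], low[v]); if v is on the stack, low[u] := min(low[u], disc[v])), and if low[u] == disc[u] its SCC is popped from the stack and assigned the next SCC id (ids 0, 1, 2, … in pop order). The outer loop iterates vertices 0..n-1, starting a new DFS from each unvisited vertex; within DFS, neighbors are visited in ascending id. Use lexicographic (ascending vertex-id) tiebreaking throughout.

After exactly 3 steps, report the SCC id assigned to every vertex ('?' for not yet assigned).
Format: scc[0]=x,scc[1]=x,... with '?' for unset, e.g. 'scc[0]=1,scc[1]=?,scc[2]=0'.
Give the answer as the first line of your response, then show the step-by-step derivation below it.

scc[0]=?,scc[1]=0,scc[2]=0,scc[3]=?,scc[4]=?,scc[5]=?,scc[6]=1,scc[7]=?

step 1: low=(low[0]=0,low[1]=1,low[2]=1,low[3]=?,low[4]=?,low[5]=?,low[6]=?,low[7]=?); scc=(scc[0]=?,scc[1]=?,scc[2]=?,scc[3]=?,scc[4]=?,scc[5]=?,scc[6]=?,scc[7]=?)
step 2: low=(low[0]=0,low[1]=1,low[2]=1,low[3]=?,low[4]=?,low[5]=?,low[6]=?,low[7]=?); scc=(scc[0]=?,scc[1]=0,scc[2]=0,scc[3]=?,scc[4]=?,scc[5]=?,scc[6]=?,scc[7]=?)
step 3: low=(low[0]=0,low[1]=1,low[2]=1,low[3]=?,low[4]=?,low[5]=?,low[6]=3,low[7]=?); scc=(scc[0]=?,scc[1]=0,scc[2]=0,scc[3]=?,scc[4]=?,scc[5]=?,scc[6]=1,scc[7]=?)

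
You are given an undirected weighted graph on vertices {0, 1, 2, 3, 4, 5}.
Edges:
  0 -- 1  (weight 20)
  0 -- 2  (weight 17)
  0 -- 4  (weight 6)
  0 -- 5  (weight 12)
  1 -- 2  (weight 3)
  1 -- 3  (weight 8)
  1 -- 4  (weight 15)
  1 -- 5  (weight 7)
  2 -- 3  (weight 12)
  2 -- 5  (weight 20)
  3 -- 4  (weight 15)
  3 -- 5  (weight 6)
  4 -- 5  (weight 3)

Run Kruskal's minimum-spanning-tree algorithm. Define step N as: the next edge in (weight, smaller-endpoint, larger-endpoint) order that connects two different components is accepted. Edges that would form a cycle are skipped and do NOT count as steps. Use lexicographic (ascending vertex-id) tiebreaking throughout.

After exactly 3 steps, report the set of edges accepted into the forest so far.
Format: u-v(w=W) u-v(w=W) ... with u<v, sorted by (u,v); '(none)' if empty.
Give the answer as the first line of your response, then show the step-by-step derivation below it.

0-4(w=6) 1-2(w=3) 4-5(w=3)

step 1: add edge 1-2 (w=3); MST = {1-2(w=3)}
step 2: add edge 4-5 (w=3); MST = {1-2(w=3) 4-5(w=3)}
step 3: add edge 0-4 (w=6); MST = {0-4(w=6) 1-2(w=3) 4-5(w=3)}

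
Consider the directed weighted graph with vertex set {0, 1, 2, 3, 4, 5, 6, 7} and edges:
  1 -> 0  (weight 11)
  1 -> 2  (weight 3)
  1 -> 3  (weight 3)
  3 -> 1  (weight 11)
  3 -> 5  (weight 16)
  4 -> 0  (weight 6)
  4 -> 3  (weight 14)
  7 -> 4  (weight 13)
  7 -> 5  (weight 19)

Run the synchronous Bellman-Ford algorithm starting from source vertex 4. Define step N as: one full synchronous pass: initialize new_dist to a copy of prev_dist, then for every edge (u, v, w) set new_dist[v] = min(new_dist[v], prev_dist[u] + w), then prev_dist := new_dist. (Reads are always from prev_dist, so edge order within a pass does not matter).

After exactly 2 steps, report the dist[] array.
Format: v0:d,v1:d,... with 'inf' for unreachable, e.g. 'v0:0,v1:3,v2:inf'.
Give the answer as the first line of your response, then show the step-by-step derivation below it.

v0:6,v1:25,v2:inf,v3:14,v4:0,v5:30,v6:inf,v7:inf

step 1: dist = v0:6,v1:inf,v2:inf,v3:14,v4:0,v5:inf,v6:inf,v7:inf
step 2: dist = v0:6,v1:25,v2:inf,v3:14,v4:0,v5:30,v6:inf,v7:inf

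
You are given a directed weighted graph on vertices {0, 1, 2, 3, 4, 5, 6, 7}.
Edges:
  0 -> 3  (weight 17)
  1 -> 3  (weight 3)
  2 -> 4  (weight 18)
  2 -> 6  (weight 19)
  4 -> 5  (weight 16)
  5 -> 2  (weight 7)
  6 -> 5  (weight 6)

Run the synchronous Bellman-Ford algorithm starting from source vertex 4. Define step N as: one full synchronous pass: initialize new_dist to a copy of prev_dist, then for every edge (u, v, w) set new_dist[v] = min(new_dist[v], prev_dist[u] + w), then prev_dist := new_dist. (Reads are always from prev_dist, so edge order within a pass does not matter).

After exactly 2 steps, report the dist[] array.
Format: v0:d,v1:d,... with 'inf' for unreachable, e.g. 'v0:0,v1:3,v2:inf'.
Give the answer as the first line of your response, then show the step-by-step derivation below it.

v0:inf,v1:inf,v2:23,v3:inf,v4:0,v5:16,v6:inf,v7:inf

step 1: dist = v0:inf,v1:inf,v2:inf,v3:inf,v4:0,v5:16,v6:inf,v7:inf
step 2: dist = v0:inf,v1:inf,v2:23,v3:inf,v4:0,v5:16,v6:inf,v7:inf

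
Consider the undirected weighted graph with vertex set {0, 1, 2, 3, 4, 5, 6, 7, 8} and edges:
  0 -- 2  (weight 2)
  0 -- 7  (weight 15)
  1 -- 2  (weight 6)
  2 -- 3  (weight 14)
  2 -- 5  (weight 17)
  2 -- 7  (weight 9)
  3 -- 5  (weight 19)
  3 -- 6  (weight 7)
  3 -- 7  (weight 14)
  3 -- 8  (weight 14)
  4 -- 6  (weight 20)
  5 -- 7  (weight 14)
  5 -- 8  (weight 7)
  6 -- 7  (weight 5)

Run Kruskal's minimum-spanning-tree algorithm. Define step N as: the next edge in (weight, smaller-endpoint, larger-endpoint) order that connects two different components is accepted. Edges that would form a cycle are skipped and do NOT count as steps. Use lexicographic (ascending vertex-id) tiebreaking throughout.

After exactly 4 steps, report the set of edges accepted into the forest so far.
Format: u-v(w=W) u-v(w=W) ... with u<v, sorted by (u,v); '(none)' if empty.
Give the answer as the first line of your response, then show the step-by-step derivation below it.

0-2(w=2) 1-2(w=6) 3-6(w=7) 6-7(w=5)

step 1: add edge 0-2 (w=2); MST = {0-2(w=2)}
step 2: add edge 6-7 (w=5); MST = {0-2(w=2) 6-7(w=5)}
step 3: add edge 1-2 (w=6); MST = {0-2(w=2) 1-2(w=6) 6-7(w=5)}
step 4: add edge 3-6 (w=7); MST = {0-2(w=2) 1-2(w=6) 3-6(w=7) 6-7(w=5)}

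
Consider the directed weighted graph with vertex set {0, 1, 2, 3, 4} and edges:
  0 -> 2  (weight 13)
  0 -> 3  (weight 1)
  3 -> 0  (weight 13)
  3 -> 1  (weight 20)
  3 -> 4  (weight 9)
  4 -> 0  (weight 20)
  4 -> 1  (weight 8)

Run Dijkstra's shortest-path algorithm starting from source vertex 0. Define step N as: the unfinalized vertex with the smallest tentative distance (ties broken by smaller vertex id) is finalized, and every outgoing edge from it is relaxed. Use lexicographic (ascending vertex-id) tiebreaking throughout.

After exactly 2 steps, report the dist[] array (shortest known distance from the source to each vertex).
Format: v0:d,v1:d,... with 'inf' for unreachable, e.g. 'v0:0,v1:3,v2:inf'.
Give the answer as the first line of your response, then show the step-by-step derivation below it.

v0:0,v1:21,v2:13,v3:1,v4:10

step 1: dist = v0:0,v1:inf,v2:13,v3:1,v4:inf
step 2: dist = v0:0,v1:21,v2:13,v3:1,v4:10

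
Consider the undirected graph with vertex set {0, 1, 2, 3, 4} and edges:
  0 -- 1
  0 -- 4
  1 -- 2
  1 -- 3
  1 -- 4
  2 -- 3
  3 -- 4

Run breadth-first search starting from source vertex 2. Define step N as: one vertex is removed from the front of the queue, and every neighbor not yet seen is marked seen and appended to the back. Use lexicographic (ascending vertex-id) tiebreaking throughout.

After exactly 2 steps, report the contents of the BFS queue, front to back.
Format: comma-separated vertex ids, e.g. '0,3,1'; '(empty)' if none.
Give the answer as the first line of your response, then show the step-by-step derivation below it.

3,0,4

step 1: dequeue 2; queue=[1,3]; order=2
step 2: dequeue 1; queue=[3,0,4]; order=2,1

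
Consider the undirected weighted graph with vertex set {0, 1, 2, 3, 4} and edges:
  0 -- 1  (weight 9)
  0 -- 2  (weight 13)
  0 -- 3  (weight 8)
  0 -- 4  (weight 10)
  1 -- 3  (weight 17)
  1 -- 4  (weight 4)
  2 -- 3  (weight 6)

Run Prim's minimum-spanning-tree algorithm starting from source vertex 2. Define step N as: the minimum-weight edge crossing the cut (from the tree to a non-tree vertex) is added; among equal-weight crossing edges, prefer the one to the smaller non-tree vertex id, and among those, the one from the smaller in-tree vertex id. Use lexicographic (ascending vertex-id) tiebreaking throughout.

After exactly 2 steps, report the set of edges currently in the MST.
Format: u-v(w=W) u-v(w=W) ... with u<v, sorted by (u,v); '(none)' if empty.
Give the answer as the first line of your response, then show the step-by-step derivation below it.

0-3(w=8) 2-3(w=6)

step 1: add edge 2-3 (w=6); MST = {2-3(w=6)}
step 2: add edge 0-3 (w=8); MST = {0-3(w=8) 2-3(w=6)}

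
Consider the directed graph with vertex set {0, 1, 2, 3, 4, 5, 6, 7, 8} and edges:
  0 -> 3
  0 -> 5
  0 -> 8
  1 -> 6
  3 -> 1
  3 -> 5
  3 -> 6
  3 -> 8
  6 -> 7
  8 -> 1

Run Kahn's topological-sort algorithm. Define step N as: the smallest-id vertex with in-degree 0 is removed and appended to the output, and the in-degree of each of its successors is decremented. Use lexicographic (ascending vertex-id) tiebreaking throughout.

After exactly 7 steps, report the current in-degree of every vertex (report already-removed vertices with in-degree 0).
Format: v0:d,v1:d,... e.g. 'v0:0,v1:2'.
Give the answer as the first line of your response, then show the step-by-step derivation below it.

v0:0,v1:0,v2:0,v3:0,v4:0,v5:0,v6:0,v7:1,v8:0

step 1: output 0; order=[0]; indeg=(0,2,0,0,0,1,2,1,1)
step 2: output 2; order=[0,2]; indeg=(0,2,0,0,0,1,2,1,1)
step 3: output 3; order=[0,2,3]; indeg=(0,1,0,0,0,0,1,1,0)
step 4: output 4; order=[0,2,3,4]; indeg=(0,1,0,0,0,0,1,1,0)
step 5: output 5; order=[0,2,3,4,5]; indeg=(0,1,0,0,0,0,1,1,0)
step 6: output 8; order=[0,2,3,4,5,8]; indeg=(0,0,0,0,0,0,1,1,0)
step 7: output 1; order=[0,2,3,4,5,8,1]; indeg=(0,0,0,0,0,0,0,1,0)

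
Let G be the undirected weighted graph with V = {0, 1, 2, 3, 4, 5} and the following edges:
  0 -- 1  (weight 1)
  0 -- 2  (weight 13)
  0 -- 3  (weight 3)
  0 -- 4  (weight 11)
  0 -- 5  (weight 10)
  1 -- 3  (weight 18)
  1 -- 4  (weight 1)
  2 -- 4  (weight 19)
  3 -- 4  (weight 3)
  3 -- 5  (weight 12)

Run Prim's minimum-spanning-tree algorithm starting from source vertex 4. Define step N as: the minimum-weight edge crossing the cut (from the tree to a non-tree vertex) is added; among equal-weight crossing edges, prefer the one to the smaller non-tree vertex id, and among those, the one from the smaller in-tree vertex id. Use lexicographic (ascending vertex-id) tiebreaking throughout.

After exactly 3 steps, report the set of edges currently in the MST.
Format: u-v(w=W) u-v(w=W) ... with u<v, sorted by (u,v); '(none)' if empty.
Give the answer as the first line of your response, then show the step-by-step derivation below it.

0-1(w=1) 0-3(w=3) 1-4(w=1)

step 1: add edge 1-4 (w=1); MST = {1-4(w=1)}
step 2: add edge 0-1 (w=1); MST = {0-1(w=1) 1-4(w=1)}
step 3: add edge 0-3 (w=3); MST = {0-1(w=1) 0-3(w=3) 1-4(w=1)}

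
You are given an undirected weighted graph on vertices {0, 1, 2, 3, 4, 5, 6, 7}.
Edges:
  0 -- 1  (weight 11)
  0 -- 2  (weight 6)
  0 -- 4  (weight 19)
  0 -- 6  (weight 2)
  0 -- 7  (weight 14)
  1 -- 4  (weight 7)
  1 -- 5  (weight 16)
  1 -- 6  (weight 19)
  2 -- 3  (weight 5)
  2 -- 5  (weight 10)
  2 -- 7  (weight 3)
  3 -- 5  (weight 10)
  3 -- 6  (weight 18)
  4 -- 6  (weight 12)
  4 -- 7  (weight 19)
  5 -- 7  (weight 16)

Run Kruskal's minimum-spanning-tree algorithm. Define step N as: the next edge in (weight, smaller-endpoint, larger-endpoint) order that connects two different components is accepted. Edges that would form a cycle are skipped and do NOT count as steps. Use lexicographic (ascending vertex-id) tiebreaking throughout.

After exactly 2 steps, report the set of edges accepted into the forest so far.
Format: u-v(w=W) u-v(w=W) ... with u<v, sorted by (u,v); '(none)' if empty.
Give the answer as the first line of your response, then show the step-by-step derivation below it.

0-6(w=2) 2-7(w=3)

step 1: add edge 0-6 (w=2); MST = {0-6(w=2)}
step 2: add edge 2-7 (w=3); MST = {0-6(w=2) 2-7(w=3)}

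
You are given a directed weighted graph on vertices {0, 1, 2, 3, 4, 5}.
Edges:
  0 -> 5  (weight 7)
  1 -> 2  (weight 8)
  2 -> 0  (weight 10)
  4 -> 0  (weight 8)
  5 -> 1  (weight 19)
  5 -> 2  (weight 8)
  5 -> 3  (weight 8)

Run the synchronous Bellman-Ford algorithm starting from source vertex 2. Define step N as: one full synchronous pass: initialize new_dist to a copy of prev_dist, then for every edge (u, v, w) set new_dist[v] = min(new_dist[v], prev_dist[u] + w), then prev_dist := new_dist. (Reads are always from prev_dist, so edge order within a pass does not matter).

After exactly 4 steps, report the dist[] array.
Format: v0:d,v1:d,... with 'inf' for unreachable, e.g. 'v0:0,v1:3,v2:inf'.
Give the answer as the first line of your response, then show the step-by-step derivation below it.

v0:10,v1:36,v2:0,v3:25,v4:inf,v5:17

step 1: dist = v0:10,v1:inf,v2:0,v3:inf,v4:inf,v5:inf
step 2: dist = v0:10,v1:inf,v2:0,v3:inf,v4:inf,v5:17
step 3: dist = v0:10,v1:36,v2:0,v3:25,v4:inf,v5:17
step 4: dist = v0:10,v1:36,v2:0,v3:25,v4:inf,v5:17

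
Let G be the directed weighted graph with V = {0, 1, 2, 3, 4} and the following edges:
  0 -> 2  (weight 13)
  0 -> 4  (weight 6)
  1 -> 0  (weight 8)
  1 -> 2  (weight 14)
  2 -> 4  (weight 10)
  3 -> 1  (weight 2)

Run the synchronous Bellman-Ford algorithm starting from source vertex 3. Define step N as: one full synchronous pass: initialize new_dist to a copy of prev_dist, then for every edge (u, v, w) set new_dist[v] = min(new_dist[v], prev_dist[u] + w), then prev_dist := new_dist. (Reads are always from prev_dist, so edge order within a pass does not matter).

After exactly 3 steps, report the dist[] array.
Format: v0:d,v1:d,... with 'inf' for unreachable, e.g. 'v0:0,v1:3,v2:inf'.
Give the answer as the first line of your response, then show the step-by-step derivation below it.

v0:10,v1:2,v2:16,v3:0,v4:16

step 1: dist = v0:inf,v1:2,v2:inf,v3:0,v4:inf
step 2: dist = v0:10,v1:2,v2:16,v3:0,v4:inf
step 3: dist = v0:10,v1:2,v2:16,v3:0,v4:16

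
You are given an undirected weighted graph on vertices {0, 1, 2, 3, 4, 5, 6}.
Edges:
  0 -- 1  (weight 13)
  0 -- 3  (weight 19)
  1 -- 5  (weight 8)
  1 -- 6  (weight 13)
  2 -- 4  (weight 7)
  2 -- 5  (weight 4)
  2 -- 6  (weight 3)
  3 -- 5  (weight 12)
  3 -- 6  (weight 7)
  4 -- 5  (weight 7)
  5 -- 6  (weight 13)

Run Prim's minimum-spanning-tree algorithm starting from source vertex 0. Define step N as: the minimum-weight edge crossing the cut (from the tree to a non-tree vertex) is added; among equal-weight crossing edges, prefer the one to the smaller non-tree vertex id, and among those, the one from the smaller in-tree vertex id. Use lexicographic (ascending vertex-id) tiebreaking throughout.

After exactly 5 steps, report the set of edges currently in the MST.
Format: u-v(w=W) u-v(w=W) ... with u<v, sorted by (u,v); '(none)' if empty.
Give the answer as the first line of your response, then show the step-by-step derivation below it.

0-1(w=13) 1-5(w=8) 2-5(w=4) 2-6(w=3) 3-6(w=7)

step 1: add edge 0-1 (w=13); MST = {0-1(w=13)}
step 2: add edge 1-5 (w=8); MST = {0-1(w=13) 1-5(w=8)}
step 3: add edge 2-5 (w=4); MST = {0-1(w=13) 1-5(w=8) 2-5(w=4)}
step 4: add edge 2-6 (w=3); MST = {0-1(w=13) 1-5(w=8) 2-5(w=4) 2-6(w=3)}
step 5: add edge 3-6 (w=7); MST = {0-1(w=13) 1-5(w=8) 2-5(w=4) 2-6(w=3) 3-6(w=7)}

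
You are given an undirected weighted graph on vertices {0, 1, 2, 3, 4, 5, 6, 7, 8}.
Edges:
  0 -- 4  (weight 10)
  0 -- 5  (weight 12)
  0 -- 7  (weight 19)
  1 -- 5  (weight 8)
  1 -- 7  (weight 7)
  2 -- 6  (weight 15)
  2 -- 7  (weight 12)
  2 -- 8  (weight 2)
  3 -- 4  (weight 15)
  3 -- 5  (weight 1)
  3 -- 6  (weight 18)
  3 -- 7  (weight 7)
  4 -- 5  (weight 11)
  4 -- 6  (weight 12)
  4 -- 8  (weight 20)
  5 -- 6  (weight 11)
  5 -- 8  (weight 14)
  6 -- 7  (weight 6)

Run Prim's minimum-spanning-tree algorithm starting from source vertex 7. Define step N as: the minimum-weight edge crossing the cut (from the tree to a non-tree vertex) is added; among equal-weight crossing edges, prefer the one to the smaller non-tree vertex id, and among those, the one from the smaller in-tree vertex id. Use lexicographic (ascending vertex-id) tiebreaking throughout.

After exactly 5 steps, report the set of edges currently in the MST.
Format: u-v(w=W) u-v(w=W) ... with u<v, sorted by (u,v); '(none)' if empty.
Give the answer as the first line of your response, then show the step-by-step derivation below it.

1-7(w=7) 3-5(w=1) 3-7(w=7) 4-5(w=11) 6-7(w=6)

step 1: add edge 6-7 (w=6); MST = {6-7(w=6)}
step 2: add edge 1-7 (w=7); MST = {1-7(w=7) 6-7(w=6)}
step 3: add edge 3-7 (w=7); MST = {1-7(w=7) 3-7(w=7) 6-7(w=6)}
step 4: add edge 3-5 (w=1); MST = {1-7(w=7) 3-5(w=1) 3-7(w=7) 6-7(w=6)}
step 5: add edge 4-5 (w=11); MST = {1-7(w=7) 3-5(w=1) 3-7(w=7) 4-5(w=11) 6-7(w=6)}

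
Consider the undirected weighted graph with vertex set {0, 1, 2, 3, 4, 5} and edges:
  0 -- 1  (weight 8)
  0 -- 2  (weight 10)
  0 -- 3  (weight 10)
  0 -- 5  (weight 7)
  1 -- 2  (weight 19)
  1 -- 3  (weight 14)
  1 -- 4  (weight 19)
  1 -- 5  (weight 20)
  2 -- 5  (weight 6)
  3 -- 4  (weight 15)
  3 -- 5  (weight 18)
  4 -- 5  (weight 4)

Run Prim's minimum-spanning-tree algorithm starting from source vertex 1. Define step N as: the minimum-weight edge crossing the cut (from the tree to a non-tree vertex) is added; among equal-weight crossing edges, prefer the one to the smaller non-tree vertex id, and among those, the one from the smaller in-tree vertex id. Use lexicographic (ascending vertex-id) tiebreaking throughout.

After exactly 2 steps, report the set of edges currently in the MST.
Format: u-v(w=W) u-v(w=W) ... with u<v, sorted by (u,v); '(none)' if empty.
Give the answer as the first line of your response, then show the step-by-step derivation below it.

0-1(w=8) 0-5(w=7)

step 1: add edge 0-1 (w=8); MST = {0-1(w=8)}
step 2: add edge 0-5 (w=7); MST = {0-1(w=8) 0-5(w=7)}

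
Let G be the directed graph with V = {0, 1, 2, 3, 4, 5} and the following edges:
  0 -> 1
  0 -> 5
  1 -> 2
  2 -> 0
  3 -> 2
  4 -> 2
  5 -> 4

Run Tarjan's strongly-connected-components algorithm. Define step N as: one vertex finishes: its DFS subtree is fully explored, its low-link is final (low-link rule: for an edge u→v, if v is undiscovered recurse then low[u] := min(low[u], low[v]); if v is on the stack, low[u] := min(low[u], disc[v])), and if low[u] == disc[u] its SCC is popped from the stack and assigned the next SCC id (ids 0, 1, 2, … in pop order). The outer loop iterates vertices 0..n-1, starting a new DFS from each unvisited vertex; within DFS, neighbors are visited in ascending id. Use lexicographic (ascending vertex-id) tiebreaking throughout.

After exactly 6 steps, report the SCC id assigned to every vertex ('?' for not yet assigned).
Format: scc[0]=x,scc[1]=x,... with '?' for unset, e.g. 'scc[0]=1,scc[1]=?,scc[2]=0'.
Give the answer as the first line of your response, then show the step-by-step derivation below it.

scc[0]=0,scc[1]=0,scc[2]=0,scc[3]=1,scc[4]=0,scc[5]=0

step 1: low=(low[0]=0,low[1]=1,low[2]=0,low[3]=?,low[4]=?,low[5]=?); scc=(scc[0]=?,scc[1]=?,scc[2]=?,scc[3]=?,scc[4]=?,scc[5]=?)
step 2: low=(low[0]=0,low[1]=0,low[2]=0,low[3]=?,low[4]=?,low[5]=?); scc=(scc[0]=?,scc[1]=?,scc[2]=?,scc[3]=?,scc[4]=?,scc[5]=?)
step 3: low=(low[0]=0,low[1]=0,low[2]=0,low[3]=?,low[4]=2,low[5]=3); scc=(scc[0]=?,scc[1]=?,scc[2]=?,scc[3]=?,scc[4]=?,scc[5]=?)
step 4: low=(low[0]=0,low[1]=0,low[2]=0,low[3]=?,low[4]=2,low[5]=2); scc=(scc[0]=?,scc[1]=?,scc[2]=?,scc[3]=?,scc[4]=?,scc[5]=?)
step 5: low=(low[0]=0,low[1]=0,low[2]=0,low[3]=?,low[4]=2,low[5]=2); scc=(scc[0]=0,scc[1]=0,scc[2]=0,scc[3]=?,scc[4]=0,scc[5]=0)
step 6: low=(low[0]=0,low[1]=0,low[2]=0,low[3]=5,low[4]=2,low[5]=2); scc=(scc[0]=0,scc[1]=0,scc[2]=0,scc[3]=1,scc[4]=0,scc[5]=0)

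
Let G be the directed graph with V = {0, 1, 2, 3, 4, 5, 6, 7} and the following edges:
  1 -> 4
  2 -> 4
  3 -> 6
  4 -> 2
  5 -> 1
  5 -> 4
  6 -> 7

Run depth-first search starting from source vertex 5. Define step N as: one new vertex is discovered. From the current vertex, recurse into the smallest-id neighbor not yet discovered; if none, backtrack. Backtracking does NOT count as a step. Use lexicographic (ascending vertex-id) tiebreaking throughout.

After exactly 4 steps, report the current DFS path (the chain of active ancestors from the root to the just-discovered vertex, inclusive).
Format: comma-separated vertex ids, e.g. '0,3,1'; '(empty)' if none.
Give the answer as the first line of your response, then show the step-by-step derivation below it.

5,1,4,2

step 1: discover 5; path=5; order=5
step 2: discover 1; path=5>1; order=5,1
step 3: discover 4; path=5>1>4; order=5,1,4
step 4: discover 2; path=5>1>4>2; order=5,1,4,2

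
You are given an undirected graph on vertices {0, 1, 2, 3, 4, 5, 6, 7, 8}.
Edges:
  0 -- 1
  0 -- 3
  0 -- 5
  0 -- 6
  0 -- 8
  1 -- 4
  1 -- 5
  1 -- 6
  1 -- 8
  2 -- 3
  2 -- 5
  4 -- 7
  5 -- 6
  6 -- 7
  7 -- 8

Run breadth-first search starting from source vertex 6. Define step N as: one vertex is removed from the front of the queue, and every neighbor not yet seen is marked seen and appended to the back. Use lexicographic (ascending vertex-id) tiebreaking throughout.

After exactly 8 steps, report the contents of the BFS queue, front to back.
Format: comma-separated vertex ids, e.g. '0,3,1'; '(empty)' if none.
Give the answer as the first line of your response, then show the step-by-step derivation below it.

2

step 1: dequeue 6; queue=[0,1,5,7]; order=6
step 2: dequeue 0; queue=[1,5,7,3,8]; order=6,0
step 3: dequeue 1; queue=[5,7,3,8,4]; order=6,0,1
step 4: dequeue 5; queue=[7,3,8,4,2]; order=6,0,1,5
step 5: dequeue 7; queue=[3,8,4,2]; order=6,0,1,5,7
step 6: dequeue 3; queue=[8,4,2]; order=6,0,1,5,7,3
step 7: dequeue 8; queue=[4,2]; order=6,0,1,5,7,3,8
step 8: dequeue 4; queue=[2]; order=6,0,1,5,7,3,8,4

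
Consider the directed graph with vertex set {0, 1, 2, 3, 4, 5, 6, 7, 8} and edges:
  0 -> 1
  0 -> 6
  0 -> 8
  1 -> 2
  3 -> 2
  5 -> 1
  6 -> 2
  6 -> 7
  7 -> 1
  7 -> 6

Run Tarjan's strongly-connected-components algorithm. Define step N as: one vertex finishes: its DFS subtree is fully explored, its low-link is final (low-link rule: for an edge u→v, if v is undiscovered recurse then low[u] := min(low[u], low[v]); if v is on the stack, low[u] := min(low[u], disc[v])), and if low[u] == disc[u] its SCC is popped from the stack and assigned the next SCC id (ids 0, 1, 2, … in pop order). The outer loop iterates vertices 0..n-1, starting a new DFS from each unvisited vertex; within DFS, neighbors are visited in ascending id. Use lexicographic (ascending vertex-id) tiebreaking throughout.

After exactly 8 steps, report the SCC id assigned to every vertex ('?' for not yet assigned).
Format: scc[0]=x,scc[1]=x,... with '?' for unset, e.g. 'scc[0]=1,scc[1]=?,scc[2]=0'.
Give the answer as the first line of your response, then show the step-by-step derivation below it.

scc[0]=4,scc[1]=1,scc[2]=0,scc[3]=5,scc[4]=6,scc[5]=?,scc[6]=2,scc[7]=2,scc[8]=3

step 1: low=(low[0]=0,low[1]=1,low[2]=2,low[3]=?,low[4]=?,low[5]=?,low[6]=?,low[7]=?,low[8]=?); scc=(scc[0]=?,scc[1]=?,scc[2]=0,scc[3]=?,scc[4]=?,scc[5]=?,scc[6]=?,scc[7]=?,scc[8]=?)
step 2: low=(low[0]=0,low[1]=1,low[2]=2,low[3]=?,low[4]=?,low[5]=?,low[6]=?,low[7]=?,low[8]=?); scc=(scc[0]=?,scc[1]=1,scc[2]=0,scc[3]=?,scc[4]=?,scc[5]=?,scc[6]=?,scc[7]=?,scc[8]=?)
step 3: low=(low[0]=0,low[1]=1,low[2]=2,low[3]=?,low[4]=?,low[5]=?,low[6]=3,low[7]=3,low[8]=?); scc=(scc[0]=?,scc[1]=1,scc[2]=0,scc[3]=?,scc[4]=?,scc[5]=?,scc[6]=?,scc[7]=?,scc[8]=?)
step 4: low=(low[0]=0,low[1]=1,low[2]=2,low[3]=?,low[4]=?,low[5]=?,low[6]=3,low[7]=3,low[8]=?); scc=(scc[0]=?,scc[1]=1,scc[2]=0,scc[3]=?,scc[4]=?,scc[5]=?,scc[6]=2,scc[7]=2,scc[8]=?)
step 5: low=(low[0]=0,low[1]=1,low[2]=2,low[3]=?,low[4]=?,low[5]=?,low[6]=3,low[7]=3,low[8]=5); scc=(scc[0]=?,scc[1]=1,scc[2]=0,scc[3]=?,scc[4]=?,scc[5]=?,scc[6]=2,scc[7]=2,scc[8]=3)
step 6: low=(low[0]=0,low[1]=1,low[2]=2,low[3]=?,low[4]=?,low[5]=?,low[6]=3,low[7]=3,low[8]=5); scc=(scc[0]=4,scc[1]=1,scc[2]=0,scc[3]=?,scc[4]=?,scc[5]=?,scc[6]=2,scc[7]=2,scc[8]=3)
step 7: low=(low[0]=0,low[1]=1,low[2]=2,low[3]=6,low[4]=?,low[5]=?,low[6]=3,low[7]=3,low[8]=5); scc=(scc[0]=4,scc[1]=1,scc[2]=0,scc[3]=5,scc[4]=?,scc[5]=?,scc[6]=2,scc[7]=2,scc[8]=3)
step 8: low=(low[0]=0,low[1]=1,low[2]=2,low[3]=6,low[4]=7,low[5]=?,low[6]=3,low[7]=3,low[8]=5); scc=(scc[0]=4,scc[1]=1,scc[2]=0,scc[3]=5,scc[4]=6,scc[5]=?,scc[6]=2,scc[7]=2,scc[8]=3)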